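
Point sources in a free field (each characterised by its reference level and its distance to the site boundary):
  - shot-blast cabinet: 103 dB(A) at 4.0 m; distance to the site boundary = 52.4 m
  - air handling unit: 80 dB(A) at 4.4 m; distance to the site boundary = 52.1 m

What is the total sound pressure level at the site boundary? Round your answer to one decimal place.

Apply inverse-square spreading to bring every level to the receiver, then sum 10^(L/10).
shot-blast cabinet: 103 − 20·log₁₀(52.4/4.0) = 103 − 22.35 = 80.65 dB(A).
air handling unit: 80 − 20·log₁₀(52.1/4.4) = 80 − 21.47 = 58.53 dB(A).
Σ 10^(L/10) = 1.170e+08 → L_total = 10·log₁₀(1.170e+08) = 80.68 dB(A).

80.7 dB(A)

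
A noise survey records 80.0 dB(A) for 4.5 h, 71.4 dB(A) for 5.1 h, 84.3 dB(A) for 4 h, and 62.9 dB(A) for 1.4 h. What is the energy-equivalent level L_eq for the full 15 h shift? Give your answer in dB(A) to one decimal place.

Weight each interval's intensity by its duration and average over T = 15 h:
Σ tᵢ·10^(Lᵢ/10) = 4.5·10^(80.0/10) + 5.1·10^(71.4/10) + 4·10^(84.3/10) + 1.4·10^(62.9/10) = 1.600e+09.
L_eq = 10·log₁₀(1.600e+09/15) = 80.28 dB(A).

80.3 dB(A)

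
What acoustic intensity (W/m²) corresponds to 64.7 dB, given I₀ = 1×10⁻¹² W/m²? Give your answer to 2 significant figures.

3.0e-06 W/m²

I/I₀ = 10^(64.7/10) = 2.951e+06, so I = 2.951e+06 × 10⁻¹² W/m².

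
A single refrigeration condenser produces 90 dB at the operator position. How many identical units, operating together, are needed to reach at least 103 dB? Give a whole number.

The shortfall is 103 − 90 = 13.0 dB, and N units add 10·log₁₀ N, so need 10·log₁₀ N ≥ 13.0.
N ≥ 10^(13.0/10) = 19.953, so N = 20.

20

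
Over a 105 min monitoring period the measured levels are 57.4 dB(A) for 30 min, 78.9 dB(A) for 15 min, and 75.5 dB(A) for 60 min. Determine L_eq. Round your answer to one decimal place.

75.0 dB(A)

Weight each interval's intensity by its duration and average over T = 105 min:
Σ tᵢ·10^(Lᵢ/10) = 30·10^(57.4/10) + 15·10^(78.9/10) + 60·10^(75.5/10) = 3.310e+09.
L_eq = 10·log₁₀(3.310e+09/105) = 74.99 dB(A).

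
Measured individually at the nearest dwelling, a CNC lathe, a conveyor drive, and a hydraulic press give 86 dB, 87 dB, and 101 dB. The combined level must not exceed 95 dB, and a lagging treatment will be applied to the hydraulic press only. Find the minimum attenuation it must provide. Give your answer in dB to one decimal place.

Everything except the hydraulic press sums to 10^(86/10) + 10^(87/10) = 8.993e+08 in linear terms, 89.54 dB.
To meet 95 dB overall, the treated hydraulic press may contribute at most 10^(95/10) − 8.993e+08 = 2.263e+09, i.e. 93.55 dB.
Required insertion loss = 101 − 93.55 = 7.45 dB.

7.5 dB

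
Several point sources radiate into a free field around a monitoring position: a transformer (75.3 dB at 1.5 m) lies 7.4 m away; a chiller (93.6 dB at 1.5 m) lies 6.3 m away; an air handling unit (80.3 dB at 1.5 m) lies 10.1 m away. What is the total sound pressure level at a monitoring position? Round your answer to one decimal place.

Apply inverse-square spreading to bring every level to the receiver, then sum 10^(L/10).
transformer: 75.3 − 20·log₁₀(7.4/1.5) = 75.3 − 13.86 = 61.44 dB.
chiller: 93.6 − 20·log₁₀(6.3/1.5) = 93.6 − 12.46 = 81.14 dB.
air handling unit: 80.3 − 20·log₁₀(10.1/1.5) = 80.3 − 16.56 = 63.74 dB.
Σ 10^(L/10) = 1.336e+08 → L_total = 10·log₁₀(1.336e+08) = 81.26 dB.

81.3 dB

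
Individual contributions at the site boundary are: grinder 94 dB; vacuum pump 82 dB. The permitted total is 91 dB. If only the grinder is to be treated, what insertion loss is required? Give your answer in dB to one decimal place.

3.6 dB

Fixed contribution from the other source: Σ 10^(L/10) = 10^(82/10) = 1.585e+08 (82.00 dB).
To meet 91 dB overall, the treated grinder may contribute at most 10^(91/10) − 1.585e+08 = 1.100e+09, i.e. 90.42 dB.
So the grinder must be reduced from 94 to 90.42 dB: IL = 3.58 dB.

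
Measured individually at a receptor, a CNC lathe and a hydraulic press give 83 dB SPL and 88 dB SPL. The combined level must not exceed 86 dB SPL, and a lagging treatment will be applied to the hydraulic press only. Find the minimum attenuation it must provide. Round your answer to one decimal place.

Everything except the hydraulic press sums to 10^(83/10) = 1.995e+08 in linear terms, 83.00 dB SPL.
The limit corresponds to 10^(86/10) = 3.981e+08; subtracting the fixed part leaves 1.986e+08 for the hydraulic press, i.e. 82.98 dB SPL.
Required insertion loss = 88 − 82.98 = 5.02 dB.

5.0 dB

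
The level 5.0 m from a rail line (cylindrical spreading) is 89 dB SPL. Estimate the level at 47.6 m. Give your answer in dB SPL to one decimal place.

79.2 dB SPL

Line-source attenuation: ΔL = 10·log₁₀(r₂/r₁) = 10·log₁₀(47.6/5.0) = 9.786 dB.
L₂ = 89 − 10·log₁₀(47.6/5.0) = 89 − 9.786 = 79.21 dB SPL.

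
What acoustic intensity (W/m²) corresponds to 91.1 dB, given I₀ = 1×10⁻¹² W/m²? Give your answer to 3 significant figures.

0.00129 W/m²

I/I₀ = 10^(91.1/10) = 1.288e+09, so I = 1.288e+09 × 10⁻¹² W/m².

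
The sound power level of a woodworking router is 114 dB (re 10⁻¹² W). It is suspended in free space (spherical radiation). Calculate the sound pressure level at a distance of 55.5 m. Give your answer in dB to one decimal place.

L_p = L_w − 10·log₁₀(4π·r²) with r = 55.5 m.
4π·r² = 3.871e+04 m², 10·log₁₀ of that is 45.878 dB.
L_p = 114 − 45.878 = 68.12 dB.

68.1 dB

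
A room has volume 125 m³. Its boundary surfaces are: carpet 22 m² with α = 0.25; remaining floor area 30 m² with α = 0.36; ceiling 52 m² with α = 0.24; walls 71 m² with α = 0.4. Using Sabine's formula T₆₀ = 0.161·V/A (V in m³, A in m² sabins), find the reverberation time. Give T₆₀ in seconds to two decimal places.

0.35 s

Total absorption A = 22·0.25 + 30·0.36 + 52·0.24 + 71·0.4 = 57.18 m² sabins.
T₆₀ = 0.161 × 125 / 57.18 = 0.352 s.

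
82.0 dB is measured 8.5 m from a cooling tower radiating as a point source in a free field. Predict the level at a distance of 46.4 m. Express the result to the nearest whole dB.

67 dB

For a point source, L₂ = L₁ − 20·log₁₀(r₂/r₁).
L₂ = 82.0 − 20·log₁₀(46.4/8.5) = 82.0 − 14.742 = 67.26 dB.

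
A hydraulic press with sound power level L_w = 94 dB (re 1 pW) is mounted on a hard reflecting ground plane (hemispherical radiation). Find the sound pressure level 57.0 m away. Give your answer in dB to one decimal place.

50.9 dB

Free-field hemispherical radiation: L_p = L_w − 10·log₁₀(2π·r²), r = 57.0 m.
2π·r² = 2.041e+04 m², 10·log₁₀ of that is 43.099 dB.
L_p = 94 − 43.099 = 50.90 dB.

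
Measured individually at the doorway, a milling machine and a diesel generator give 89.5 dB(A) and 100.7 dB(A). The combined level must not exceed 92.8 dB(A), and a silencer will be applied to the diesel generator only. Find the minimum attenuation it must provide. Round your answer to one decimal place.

10.6 dB

The untreated sources together contribute 10^(89.5/10) = 8.913e+08, i.e. 89.50 dB(A).
The limit corresponds to 10^(92.8/10) = 1.905e+09; subtracting the fixed part leaves 1.014e+09 for the diesel generator, i.e. 90.06 dB(A).
So the diesel generator must be reduced from 100.7 to 90.06 dB(A): IL = 10.64 dB.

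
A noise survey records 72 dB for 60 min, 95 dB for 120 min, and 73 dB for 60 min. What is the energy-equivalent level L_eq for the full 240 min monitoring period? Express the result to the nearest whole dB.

L_eq = 10·log₁₀[(1/T)·Σ tᵢ·10^(Lᵢ/10)] with T = 240 min.
Σ tᵢ·10^(Lᵢ/10) = 60·10^(72/10) + 120·10^(95/10) + 60·10^(73/10) = 3.816e+11.
L_eq = 10·log₁₀(3.816e+11/240) = 92.01 dB.

92 dB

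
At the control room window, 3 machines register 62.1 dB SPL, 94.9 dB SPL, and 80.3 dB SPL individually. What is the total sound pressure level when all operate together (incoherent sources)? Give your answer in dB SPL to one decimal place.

95.1 dB SPL

For uncorrelated sources the intensities add, so convert each level to linear form, sum, and take 10·log₁₀ of the total.
Σ 10^(L/10) = 10^(62.1/10) + 10^(94.9/10) + 10^(80.3/10) = 3.199e+09.
L_total = 10·log₁₀(3.199e+09) = 95.05 dB SPL.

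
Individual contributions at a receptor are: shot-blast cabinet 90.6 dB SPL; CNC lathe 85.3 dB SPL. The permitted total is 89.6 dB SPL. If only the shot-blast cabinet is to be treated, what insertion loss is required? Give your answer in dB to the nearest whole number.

3 dB

Everything except the shot-blast cabinet sums to 10^(85.3/10) = 3.388e+08 in linear terms, 85.30 dB SPL.
To meet 89.6 dB SPL overall, the treated shot-blast cabinet may contribute at most 10^(89.6/10) − 3.388e+08 = 5.732e+08, i.e. 87.58 dB SPL.
Required insertion loss = 90.6 − 87.58 = 3.02 dB.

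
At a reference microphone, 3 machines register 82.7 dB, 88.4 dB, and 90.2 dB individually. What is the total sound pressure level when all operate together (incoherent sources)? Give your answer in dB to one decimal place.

92.8 dB

Incoherent sources combine by intensity addition: L_total = 10·log₁₀(Σ 10^(L_i/10)).
Σ 10^(L/10) = 10^(82.7/10) + 10^(88.4/10) + 10^(90.2/10) = 1.925e+09.
L_total = 10·log₁₀(1.925e+09) = 92.84 dB.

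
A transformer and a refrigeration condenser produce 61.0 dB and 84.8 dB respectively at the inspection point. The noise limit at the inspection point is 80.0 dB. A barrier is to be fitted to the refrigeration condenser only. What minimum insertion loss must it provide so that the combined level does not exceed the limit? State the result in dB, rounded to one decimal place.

The untreated sources together contribute 10^(61.0/10) = 1.259e+06, i.e. 61.00 dB.
To meet 80.0 dB overall, the treated refrigeration condenser may contribute at most 10^(80.0/10) − 1.259e+06 = 9.874e+07, i.e. 79.94 dB.
So the refrigeration condenser must be reduced from 84.8 to 79.94 dB: IL = 4.86 dB.

4.9 dB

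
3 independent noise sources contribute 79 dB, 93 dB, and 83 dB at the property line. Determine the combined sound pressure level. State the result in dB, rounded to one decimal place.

93.6 dB

Incoherent sources combine by intensity addition: L_total = 10·log₁₀(Σ 10^(L_i/10)).
Σ 10^(L/10) = 10^(79/10) + 10^(93/10) + 10^(83/10) = 2.274e+09.
L_total = 10·log₁₀(2.274e+09) = 93.57 dB.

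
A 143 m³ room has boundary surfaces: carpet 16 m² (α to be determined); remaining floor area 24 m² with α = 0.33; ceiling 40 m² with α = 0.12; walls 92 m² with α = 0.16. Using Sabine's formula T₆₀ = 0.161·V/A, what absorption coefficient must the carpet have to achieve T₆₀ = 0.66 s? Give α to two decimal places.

0.47

A = 0.161·V/T₆₀ = 0.161·143/0.66 = 34.88 m² sabins.
Absorption from the other surfaces = 24·0.33 + 40·0.12 + 92·0.16 = 27.44 m², so the carpet must supply 7.44 m² over 16 m².
α = 7.44/16 = 0.465.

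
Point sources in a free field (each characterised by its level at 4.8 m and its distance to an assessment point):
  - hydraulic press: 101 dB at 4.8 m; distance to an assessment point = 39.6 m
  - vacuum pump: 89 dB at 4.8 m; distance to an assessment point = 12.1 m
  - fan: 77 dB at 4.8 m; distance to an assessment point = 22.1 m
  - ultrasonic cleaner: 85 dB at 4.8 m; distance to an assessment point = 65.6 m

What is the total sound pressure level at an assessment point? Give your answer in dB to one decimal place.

85.0 dB

Apply inverse-square spreading to bring every level to the receiver, then sum 10^(L/10).
hydraulic press: 101 − 20·log₁₀(39.6/4.8) = 101 − 18.33 = 82.67 dB.
vacuum pump: 89 − 20·log₁₀(12.1/4.8) = 89 − 8.03 = 80.97 dB.
fan: 77 − 20·log₁₀(22.1/4.8) = 77 − 13.26 = 63.74 dB.
ultrasonic cleaner: 85 − 20·log₁₀(65.6/4.8) = 85 − 22.71 = 62.29 dB.
Σ 10^(L/10) = 3.140e+08 → L_total = 10·log₁₀(3.140e+08) = 84.97 dB.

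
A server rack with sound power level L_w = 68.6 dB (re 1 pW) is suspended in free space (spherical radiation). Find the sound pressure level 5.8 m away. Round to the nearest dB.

42 dB

Free-field spherical radiation: L_p = L_w − 10·log₁₀(4π·r²), r = 5.8 m.
4π·r² = 422.7 m², 10·log₁₀ of that is 26.261 dB.
L_p = 68.6 − 26.261 = 42.34 dB.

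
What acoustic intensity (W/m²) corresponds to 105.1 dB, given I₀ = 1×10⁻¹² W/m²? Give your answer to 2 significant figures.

I = I₀·10^(L/10) = 10⁻¹² × 10^(105.1/10) = 10^(-1.490).

0.032 W/m²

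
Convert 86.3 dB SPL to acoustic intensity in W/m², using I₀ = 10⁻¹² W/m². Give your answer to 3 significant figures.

0.000427 W/m²

I = I₀·10^(L/10) = 10⁻¹² × 10^(86.3/10) = 10^(-3.370).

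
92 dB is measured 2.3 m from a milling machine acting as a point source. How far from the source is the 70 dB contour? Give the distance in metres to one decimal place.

29.0 m

For a point source L₁ − L₂ = 20·log₁₀(r₂/r₁), so r₂ = r₁·10^((L₁−L₂)/20).
r₂ = 2.3·10^((92−70)/20) = 2.3·10^(22.0/20) = 28.96 m.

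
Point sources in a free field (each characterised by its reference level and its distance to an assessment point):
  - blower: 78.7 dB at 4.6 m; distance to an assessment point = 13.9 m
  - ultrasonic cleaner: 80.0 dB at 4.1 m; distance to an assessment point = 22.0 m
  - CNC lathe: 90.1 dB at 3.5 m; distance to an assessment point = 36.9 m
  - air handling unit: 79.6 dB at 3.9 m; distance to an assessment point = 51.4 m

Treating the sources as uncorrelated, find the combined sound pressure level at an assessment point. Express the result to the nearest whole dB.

73 dB

Apply inverse-square spreading to bring every level to the receiver, then sum 10^(L/10).
blower: 78.7 − 20·log₁₀(13.9/4.6) = 78.7 − 9.61 = 69.09 dB.
ultrasonic cleaner: 80.0 − 20·log₁₀(22.0/4.1) = 80.0 − 14.59 = 65.41 dB.
CNC lathe: 90.1 − 20·log₁₀(36.9/3.5) = 90.1 − 20.46 = 69.64 dB.
air handling unit: 79.6 − 20·log₁₀(51.4/3.9) = 79.6 − 22.40 = 57.20 dB.
Σ 10^(L/10) = 2.132e+07 → L_total = 10·log₁₀(2.132e+07) = 73.29 dB.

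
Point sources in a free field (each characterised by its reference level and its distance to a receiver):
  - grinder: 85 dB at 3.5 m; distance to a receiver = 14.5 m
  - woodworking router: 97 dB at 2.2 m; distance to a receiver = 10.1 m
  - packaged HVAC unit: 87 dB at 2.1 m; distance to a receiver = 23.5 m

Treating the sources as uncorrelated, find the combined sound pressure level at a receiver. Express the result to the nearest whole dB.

84 dB

First find each source's level at the receiver (point-source: −20·log₁₀(r/r_ref)), then combine on an intensity basis.
grinder: 85 − 20·log₁₀(14.5/3.5) = 85 − 12.35 = 72.65 dB.
woodworking router: 97 − 20·log₁₀(10.1/2.2) = 97 − 13.24 = 83.76 dB.
packaged HVAC unit: 87 − 20·log₁₀(23.5/2.1) = 87 − 20.98 = 66.02 dB.
Σ 10^(L/10) = 2.602e+08 → L_total = 10·log₁₀(2.602e+08) = 84.15 dB.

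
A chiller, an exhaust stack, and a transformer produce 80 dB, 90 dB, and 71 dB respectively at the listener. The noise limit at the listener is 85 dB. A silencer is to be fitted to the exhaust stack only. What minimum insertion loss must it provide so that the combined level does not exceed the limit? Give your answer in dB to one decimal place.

6.9 dB

Fixed contribution from the other sources: Σ 10^(L/10) = 10^(80/10) + 10^(71/10) = 1.126e+08 (80.51 dB).
The limit corresponds to 10^(85/10) = 3.162e+08; subtracting the fixed part leaves 2.036e+08 for the exhaust stack, i.e. 83.09 dB.
Required insertion loss = 90 − 83.09 = 6.91 dB.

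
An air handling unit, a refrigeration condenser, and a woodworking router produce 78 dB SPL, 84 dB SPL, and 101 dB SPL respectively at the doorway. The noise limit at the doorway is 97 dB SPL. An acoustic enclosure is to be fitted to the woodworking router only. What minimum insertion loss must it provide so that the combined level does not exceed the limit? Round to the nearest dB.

The untreated sources together contribute 10^(78/10) + 10^(84/10) = 3.143e+08, i.e. 84.97 dB SPL.
To meet 97 dB SPL overall, the treated woodworking router may contribute at most 10^(97/10) − 3.143e+08 = 4.698e+09, i.e. 96.72 dB SPL.
Required insertion loss = 101 − 96.72 = 4.28 dB.

4 dB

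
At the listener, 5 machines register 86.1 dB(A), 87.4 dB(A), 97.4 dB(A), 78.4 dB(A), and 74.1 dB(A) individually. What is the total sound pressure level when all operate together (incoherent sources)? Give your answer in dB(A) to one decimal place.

98.2 dB(A)

Incoherent sources combine by intensity addition: L_total = 10·log₁₀(Σ 10^(L_i/10)).
Σ 10^(L/10) = 10^(86.1/10) + 10^(87.4/10) + 10^(97.4/10) + 10^(78.4/10) + 10^(74.1/10) = 6.547e+09.
L_total = 10·log₁₀(6.547e+09) = 98.16 dB(A).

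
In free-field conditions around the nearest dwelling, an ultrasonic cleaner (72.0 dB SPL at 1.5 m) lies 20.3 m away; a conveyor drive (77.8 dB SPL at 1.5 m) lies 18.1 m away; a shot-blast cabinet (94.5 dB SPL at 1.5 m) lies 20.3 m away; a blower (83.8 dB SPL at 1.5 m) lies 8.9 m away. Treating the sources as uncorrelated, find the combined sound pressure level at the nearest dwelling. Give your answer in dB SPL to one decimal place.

73.6 dB SPL

Propagate each source to the receiver with L = L_ref − 20·log₁₀(r/r_ref), then add intensities.
ultrasonic cleaner: 72.0 − 20·log₁₀(20.3/1.5) = 72.0 − 22.63 = 49.37 dB SPL.
conveyor drive: 77.8 − 20·log₁₀(18.1/1.5) = 77.8 − 21.63 = 56.17 dB SPL.
shot-blast cabinet: 94.5 − 20·log₁₀(20.3/1.5) = 94.5 − 22.63 = 71.87 dB SPL.
blower: 83.8 − 20·log₁₀(8.9/1.5) = 83.8 − 15.47 = 68.33 dB SPL.
Σ 10^(L/10) = 2.270e+07 → L_total = 10·log₁₀(2.270e+07) = 73.56 dB SPL.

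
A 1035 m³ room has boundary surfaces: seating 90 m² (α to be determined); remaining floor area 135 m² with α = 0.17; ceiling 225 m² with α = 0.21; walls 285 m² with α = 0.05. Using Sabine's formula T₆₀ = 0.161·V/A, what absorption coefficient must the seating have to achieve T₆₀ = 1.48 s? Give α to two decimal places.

0.31

From T₆₀ = 0.161·V/A, the target T₆₀ = 1.48 s needs A = 0.161·1035/1.48 = 112.59 m².
Absorption from the other surfaces = 135·0.17 + 225·0.21 + 285·0.05 = 84.45 m², so the seating must supply 28.14 m² over 90 m².
α = 28.14/90 = 0.313.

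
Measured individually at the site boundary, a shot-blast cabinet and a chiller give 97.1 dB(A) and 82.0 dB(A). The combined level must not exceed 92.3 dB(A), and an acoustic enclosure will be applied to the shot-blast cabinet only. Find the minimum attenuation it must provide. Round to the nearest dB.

5 dB

The untreated sources together contribute 10^(82.0/10) = 1.585e+08, i.e. 82.00 dB(A).
To meet 92.3 dB(A) overall, the treated shot-blast cabinet may contribute at most 10^(92.3/10) − 1.585e+08 = 1.540e+09, i.e. 91.87 dB(A).
So the shot-blast cabinet must be reduced from 97.1 to 91.87 dB(A): IL = 5.23 dB.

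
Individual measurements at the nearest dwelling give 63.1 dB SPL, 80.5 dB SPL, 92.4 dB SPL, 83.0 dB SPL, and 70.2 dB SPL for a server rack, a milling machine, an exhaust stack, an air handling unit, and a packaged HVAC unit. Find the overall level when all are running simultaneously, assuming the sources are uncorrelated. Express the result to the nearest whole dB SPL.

For uncorrelated sources the intensities add, so convert each level to linear form, sum, and take 10·log₁₀ of the total.
Σ 10^(L/10) = 10^(63.1/10) + 10^(80.5/10) + 10^(92.4/10) + 10^(83.0/10) + 10^(70.2/10) = 2.062e+09.
L_total = 10·log₁₀(2.062e+09) = 93.14 dB SPL.

93 dB SPL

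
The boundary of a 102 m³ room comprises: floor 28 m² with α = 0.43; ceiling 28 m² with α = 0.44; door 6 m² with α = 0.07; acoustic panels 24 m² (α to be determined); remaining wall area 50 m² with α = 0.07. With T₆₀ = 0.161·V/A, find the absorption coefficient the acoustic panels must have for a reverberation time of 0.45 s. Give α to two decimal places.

0.34

From T₆₀ = 0.161·V/A, the target T₆₀ = 0.45 s needs A = 0.161·102/0.45 = 36.49 m².
Absorption from the other surfaces = 28·0.43 + 28·0.44 + 6·0.07 + 50·0.07 = 28.28 m², so the acoustic panels must supply 8.21 m² over 24 m².
α = 8.21/24 = 0.342.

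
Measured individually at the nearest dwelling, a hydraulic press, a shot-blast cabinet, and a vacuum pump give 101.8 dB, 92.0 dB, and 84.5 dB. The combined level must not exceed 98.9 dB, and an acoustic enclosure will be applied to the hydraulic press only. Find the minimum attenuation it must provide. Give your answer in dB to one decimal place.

The untreated sources together contribute 10^(92.0/10) + 10^(84.5/10) = 1.867e+09, i.e. 92.71 dB.
To meet 98.9 dB overall, the treated hydraulic press may contribute at most 10^(98.9/10) − 1.867e+09 = 5.896e+09, i.e. 97.71 dB.
So the hydraulic press must be reduced from 101.8 to 97.71 dB: IL = 4.09 dB.

4.1 dB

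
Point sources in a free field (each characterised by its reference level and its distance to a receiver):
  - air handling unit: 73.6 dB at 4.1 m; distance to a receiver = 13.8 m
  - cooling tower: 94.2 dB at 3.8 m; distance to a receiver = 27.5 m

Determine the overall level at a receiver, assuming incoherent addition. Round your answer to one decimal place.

77.2 dB

Propagate each source to the receiver with L = L_ref − 20·log₁₀(r/r_ref), then add intensities.
air handling unit: 73.6 − 20·log₁₀(13.8/4.1) = 73.6 − 10.54 = 63.06 dB.
cooling tower: 94.2 − 20·log₁₀(27.5/3.8) = 94.2 − 17.19 = 77.01 dB.
Σ 10^(L/10) = 5.225e+07 → L_total = 10·log₁₀(5.225e+07) = 77.18 dB.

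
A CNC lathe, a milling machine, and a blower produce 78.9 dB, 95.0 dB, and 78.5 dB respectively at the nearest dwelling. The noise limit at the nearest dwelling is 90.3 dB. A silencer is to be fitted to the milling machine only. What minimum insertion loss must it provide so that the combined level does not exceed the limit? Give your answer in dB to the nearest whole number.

5 dB

Everything except the milling machine sums to 10^(78.9/10) + 10^(78.5/10) = 1.484e+08 in linear terms, 81.71 dB.
To meet 90.3 dB overall, the treated milling machine may contribute at most 10^(90.3/10) − 1.484e+08 = 9.231e+08, i.e. 89.65 dB.
Required insertion loss = 95.0 − 89.65 = 5.35 dB.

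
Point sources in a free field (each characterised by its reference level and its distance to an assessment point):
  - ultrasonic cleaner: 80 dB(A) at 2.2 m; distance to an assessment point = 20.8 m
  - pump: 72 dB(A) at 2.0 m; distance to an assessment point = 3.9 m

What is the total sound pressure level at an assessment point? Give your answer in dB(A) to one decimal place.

First find each source's level at the receiver (point-source: −20·log₁₀(r/r_ref)), then combine on an intensity basis.
ultrasonic cleaner: 80 − 20·log₁₀(20.8/2.2) = 80 − 19.51 = 60.49 dB(A).
pump: 72 − 20·log₁₀(3.9/2.0) = 72 − 5.80 = 66.20 dB(A).
Σ 10^(L/10) = 5.287e+06 → L_total = 10·log₁₀(5.287e+06) = 67.23 dB(A).

67.2 dB(A)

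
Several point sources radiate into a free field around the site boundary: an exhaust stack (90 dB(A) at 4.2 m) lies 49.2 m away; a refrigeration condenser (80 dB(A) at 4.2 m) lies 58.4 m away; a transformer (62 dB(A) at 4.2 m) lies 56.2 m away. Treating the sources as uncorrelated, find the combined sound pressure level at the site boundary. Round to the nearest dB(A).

69 dB(A)

Propagate each source to the receiver with L = L_ref − 20·log₁₀(r/r_ref), then add intensities.
exhaust stack: 90 − 20·log₁₀(49.2/4.2) = 90 − 21.37 = 68.63 dB(A).
refrigeration condenser: 80 − 20·log₁₀(58.4/4.2) = 80 − 22.86 = 57.14 dB(A).
transformer: 62 − 20·log₁₀(56.2/4.2) = 62 − 22.53 = 39.47 dB(A).
Σ 10^(L/10) = 7.813e+06 → L_total = 10·log₁₀(7.813e+06) = 68.93 dB(A).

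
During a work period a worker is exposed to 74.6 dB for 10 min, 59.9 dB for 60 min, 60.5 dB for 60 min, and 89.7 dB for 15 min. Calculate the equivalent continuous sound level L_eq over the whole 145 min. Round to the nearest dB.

80 dB

L_eq = 10·log₁₀[(1/T)·Σ tᵢ·10^(Lᵢ/10)] with T = 145 min.
Σ tᵢ·10^(Lᵢ/10) = 10·10^(74.6/10) + 60·10^(59.9/10) + 60·10^(60.5/10) + 15·10^(89.7/10) = 1.441e+10.
L_eq = 10·log₁₀(1.441e+10/145) = 79.97 dB.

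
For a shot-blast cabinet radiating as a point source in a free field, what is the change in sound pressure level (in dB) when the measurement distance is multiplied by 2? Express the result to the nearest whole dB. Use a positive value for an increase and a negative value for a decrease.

A point source loses 6 dB per doubling of distance; generally ΔL = −20·log₁₀(r₂/r₁).
ΔL = −20·log₁₀(2) = -6.02 dB.

-6 dB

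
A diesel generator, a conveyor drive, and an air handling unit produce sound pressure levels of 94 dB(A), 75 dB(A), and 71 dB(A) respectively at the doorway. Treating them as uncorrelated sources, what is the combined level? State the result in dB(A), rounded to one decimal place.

94.1 dB(A)

Incoherent sources combine by intensity addition: L_total = 10·log₁₀(Σ 10^(L_i/10)).
Σ 10^(L/10) = 10^(94/10) + 10^(75/10) + 10^(71/10) = 2.556e+09.
L_total = 10·log₁₀(2.556e+09) = 94.08 dB(A).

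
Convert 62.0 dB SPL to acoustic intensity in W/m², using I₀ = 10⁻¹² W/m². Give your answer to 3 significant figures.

L = 10·log₁₀(I/I₀) ⇒ I = I₀·10^(L/10) = 10⁻¹² × 10^6.20.

1.58e-06 W/m²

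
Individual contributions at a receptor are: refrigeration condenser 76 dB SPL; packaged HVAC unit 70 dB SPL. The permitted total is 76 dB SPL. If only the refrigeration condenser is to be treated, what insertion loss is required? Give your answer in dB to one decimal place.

Fixed contribution from the other source: Σ 10^(L/10) = 10^(70/10) = 1.000e+07 (70.00 dB SPL).
To meet 76 dB SPL overall, the treated refrigeration condenser may contribute at most 10^(76/10) − 1.000e+07 = 2.981e+07, i.e. 74.74 dB SPL.
Required insertion loss = 76 − 74.74 = 1.26 dB.

1.3 dB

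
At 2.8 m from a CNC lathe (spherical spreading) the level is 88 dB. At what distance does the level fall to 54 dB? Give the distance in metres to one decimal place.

For a point source L₁ − L₂ = 20·log₁₀(r₂/r₁), so r₂ = r₁·10^((L₁−L₂)/20).
r₂ = 2.8·10^((88−54)/20) = 2.8·10^(34.0/20) = 140.33 m.

140.3 m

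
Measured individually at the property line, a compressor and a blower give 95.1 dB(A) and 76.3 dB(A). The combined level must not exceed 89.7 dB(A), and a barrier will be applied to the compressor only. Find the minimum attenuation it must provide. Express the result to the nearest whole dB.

The untreated sources together contribute 10^(76.3/10) = 4.266e+07, i.e. 76.30 dB(A).
The limit corresponds to 10^(89.7/10) = 9.333e+08; subtracting the fixed part leaves 8.906e+08 for the compressor, i.e. 89.50 dB(A).
So the compressor must be reduced from 95.1 to 89.50 dB(A): IL = 5.60 dB.

6 dB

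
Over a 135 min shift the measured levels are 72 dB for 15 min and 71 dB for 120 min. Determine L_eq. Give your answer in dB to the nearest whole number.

71 dB

L_eq = 10·log₁₀[(1/T)·Σ tᵢ·10^(Lᵢ/10)] with T = 135 min.
Σ tᵢ·10^(Lᵢ/10) = 15·10^(72/10) + 120·10^(71/10) = 1.748e+09.
L_eq = 10·log₁₀(1.748e+09/135) = 71.12 dB.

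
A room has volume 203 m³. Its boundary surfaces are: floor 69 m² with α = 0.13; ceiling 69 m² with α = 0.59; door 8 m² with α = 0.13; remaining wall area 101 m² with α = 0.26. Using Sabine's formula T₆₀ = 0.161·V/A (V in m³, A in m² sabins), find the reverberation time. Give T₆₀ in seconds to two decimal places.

Total absorption A = 69·0.13 + 69·0.59 + 8·0.13 + 101·0.26 = 76.98 m² sabins.
T₆₀ = 0.161 × 203 / 76.98 = 0.425 s.

0.42 s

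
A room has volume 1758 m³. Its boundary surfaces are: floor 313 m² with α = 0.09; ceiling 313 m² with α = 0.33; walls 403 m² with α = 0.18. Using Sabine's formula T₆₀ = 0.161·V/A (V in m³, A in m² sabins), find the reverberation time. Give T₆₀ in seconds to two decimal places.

1.39 s

Summing Sᵢαᵢ: 313·0.09 + 313·0.33 + 403·0.18 = 204.00 m².
T₆₀ = 0.161·V/A = 0.161·1758/204.00 = 1.387 s.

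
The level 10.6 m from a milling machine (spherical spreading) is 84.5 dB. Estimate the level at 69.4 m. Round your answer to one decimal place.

68.2 dB

Spherical spreading from a point source gives a 20·log₁₀(r₂/r₁) drop.
L₂ = 84.5 − 20·log₁₀(69.4/10.6) = 84.5 − 16.321 = 68.18 dB.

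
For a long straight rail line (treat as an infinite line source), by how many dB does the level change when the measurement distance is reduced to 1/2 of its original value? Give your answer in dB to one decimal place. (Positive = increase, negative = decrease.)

+3.0 dB

With cylindrical spreading the level changes by −10·log₁₀(r₂/r₁).
ΔL = −10·log₁₀(0.5) = +3.01 dB.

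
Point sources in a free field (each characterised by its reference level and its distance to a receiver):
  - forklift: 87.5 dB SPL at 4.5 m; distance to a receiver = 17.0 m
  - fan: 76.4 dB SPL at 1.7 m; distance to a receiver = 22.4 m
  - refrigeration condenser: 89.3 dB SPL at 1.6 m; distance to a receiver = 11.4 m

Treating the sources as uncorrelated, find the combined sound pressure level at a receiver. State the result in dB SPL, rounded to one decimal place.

77.5 dB SPL

First find each source's level at the receiver (point-source: −20·log₁₀(r/r_ref)), then combine on an intensity basis.
forklift: 87.5 − 20·log₁₀(17.0/4.5) = 87.5 − 11.54 = 75.96 dB SPL.
fan: 76.4 − 20·log₁₀(22.4/1.7) = 76.4 − 22.40 = 54.00 dB SPL.
refrigeration condenser: 89.3 − 20·log₁₀(11.4/1.6) = 89.3 − 17.06 = 72.24 dB SPL.
Σ 10^(L/10) = 5.642e+07 → L_total = 10·log₁₀(5.642e+07) = 77.51 dB SPL.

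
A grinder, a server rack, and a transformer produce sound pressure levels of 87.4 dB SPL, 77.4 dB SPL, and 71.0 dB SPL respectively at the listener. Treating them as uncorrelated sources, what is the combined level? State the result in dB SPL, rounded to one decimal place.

Incoherent sources combine by intensity addition: L_total = 10·log₁₀(Σ 10^(L_i/10)).
Σ 10^(L/10) = 10^(87.4/10) + 10^(77.4/10) + 10^(71.0/10) = 6.171e+08.
L_total = 10·log₁₀(6.171e+08) = 87.90 dB SPL.

87.9 dB SPL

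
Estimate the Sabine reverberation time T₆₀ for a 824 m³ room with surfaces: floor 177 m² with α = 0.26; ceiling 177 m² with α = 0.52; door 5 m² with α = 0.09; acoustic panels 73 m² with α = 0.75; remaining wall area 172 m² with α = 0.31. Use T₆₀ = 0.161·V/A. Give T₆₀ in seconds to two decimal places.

0.54 s

Summing Sᵢαᵢ: 177·0.26 + 177·0.52 + 5·0.09 + 73·0.75 + 172·0.31 = 246.58 m².
T₆₀ = 0.161·V/A = 0.161·824/246.58 = 0.538 s.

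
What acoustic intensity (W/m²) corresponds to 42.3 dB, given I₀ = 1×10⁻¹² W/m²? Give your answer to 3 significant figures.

1.70e-08 W/m²

I/I₀ = 10^(42.3/10) = 1.698e+04, so I = 1.698e+04 × 10⁻¹² W/m².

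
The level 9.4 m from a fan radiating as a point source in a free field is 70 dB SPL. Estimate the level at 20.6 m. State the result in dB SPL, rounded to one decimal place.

63.2 dB SPL

Spherical spreading from a point source gives a 20·log₁₀(r₂/r₁) drop.
L₂ = 70 − 20·log₁₀(20.6/9.4) = 70 − 6.815 = 63.19 dB SPL.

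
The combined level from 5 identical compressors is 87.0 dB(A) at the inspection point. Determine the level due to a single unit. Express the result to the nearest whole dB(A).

For N identical incoherent sources L_total = L₁ + 10·log₁₀ N, so L₁ = 87.0 − 10·log₁₀(5) = 87.0 − 6.990.

80 dB(A)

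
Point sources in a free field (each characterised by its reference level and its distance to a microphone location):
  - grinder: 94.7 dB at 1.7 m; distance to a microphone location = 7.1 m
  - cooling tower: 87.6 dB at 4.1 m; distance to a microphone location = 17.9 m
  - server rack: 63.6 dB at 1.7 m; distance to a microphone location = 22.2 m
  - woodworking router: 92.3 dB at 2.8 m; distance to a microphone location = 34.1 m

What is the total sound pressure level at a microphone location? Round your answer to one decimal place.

Apply inverse-square spreading to bring every level to the receiver, then sum 10^(L/10).
grinder: 94.7 − 20·log₁₀(7.1/1.7) = 94.7 − 12.42 = 82.28 dB.
cooling tower: 87.6 − 20·log₁₀(17.9/4.1) = 87.6 − 12.80 = 74.80 dB.
server rack: 63.6 − 20·log₁₀(22.2/1.7) = 63.6 − 22.32 = 41.28 dB.
woodworking router: 92.3 − 20·log₁₀(34.1/2.8) = 92.3 − 21.71 = 70.59 dB.
Σ 10^(L/10) = 2.108e+08 → L_total = 10·log₁₀(2.108e+08) = 83.24 dB.

83.2 dB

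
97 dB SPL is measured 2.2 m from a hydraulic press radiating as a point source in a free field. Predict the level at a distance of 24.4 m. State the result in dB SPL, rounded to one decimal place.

Spherical spreading from a point source gives a 20·log₁₀(r₂/r₁) drop.
L₂ = 97 − 20·log₁₀(24.4/2.2) = 97 − 20.899 = 76.10 dB SPL.

76.1 dB SPL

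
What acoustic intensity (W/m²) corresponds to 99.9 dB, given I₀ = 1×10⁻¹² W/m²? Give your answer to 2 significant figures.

L = 10·log₁₀(I/I₀) ⇒ I = I₀·10^(L/10) = 10⁻¹² × 10^9.99.

0.0098 W/m²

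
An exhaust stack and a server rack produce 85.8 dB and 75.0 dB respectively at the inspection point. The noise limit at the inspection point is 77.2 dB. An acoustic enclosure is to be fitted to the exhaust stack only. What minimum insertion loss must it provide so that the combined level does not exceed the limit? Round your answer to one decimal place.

Fixed contribution from the other source: Σ 10^(L/10) = 10^(75.0/10) = 3.162e+07 (75.00 dB).
The limit corresponds to 10^(77.2/10) = 5.248e+07; subtracting the fixed part leaves 2.086e+07 for the exhaust stack, i.e. 73.19 dB.
So the exhaust stack must be reduced from 85.8 to 73.19 dB: IL = 12.61 dB.

12.6 dB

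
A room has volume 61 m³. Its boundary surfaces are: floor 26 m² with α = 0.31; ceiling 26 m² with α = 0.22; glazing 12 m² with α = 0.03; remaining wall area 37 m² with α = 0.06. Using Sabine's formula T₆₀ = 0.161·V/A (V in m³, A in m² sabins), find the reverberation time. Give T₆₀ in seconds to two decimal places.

A = Σ Sᵢαᵢ = 26·0.31 + 26·0.22 + 12·0.03 + 37·0.06 = 16.36 m².
T₆₀ = 0.161 × 61 / 16.36 = 0.600 s.

0.60 s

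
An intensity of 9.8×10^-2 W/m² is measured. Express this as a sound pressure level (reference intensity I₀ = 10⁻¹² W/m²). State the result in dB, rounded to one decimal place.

109.9 dB

L = 10·log₁₀(I/I₀) = 10·log₁₀(9.8×10^-2/10⁻¹²) = 10·log₁₀(9.8×10^10).
L = 10·(0.9912 + 10) = 109.91 dB.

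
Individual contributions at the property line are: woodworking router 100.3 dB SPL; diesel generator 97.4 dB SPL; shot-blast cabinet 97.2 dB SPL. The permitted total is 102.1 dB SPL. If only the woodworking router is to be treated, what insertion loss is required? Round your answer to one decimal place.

Fixed contribution from the other sources: Σ 10^(L/10) = 10^(97.4/10) + 10^(97.2/10) = 1.074e+10 (100.31 dB SPL).
The limit corresponds to 10^(102.1/10) = 1.622e+10; subtracting the fixed part leaves 5.475e+09 for the woodworking router, i.e. 97.38 dB SPL.
Required insertion loss = 100.3 − 97.38 = 2.92 dB.

2.9 dB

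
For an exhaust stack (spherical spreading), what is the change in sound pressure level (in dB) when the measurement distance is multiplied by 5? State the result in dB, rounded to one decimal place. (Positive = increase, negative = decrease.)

A point source loses 6 dB per doubling of distance; generally ΔL = −20·log₁₀(r₂/r₁).
ΔL = −20·log₁₀(5) = -13.98 dB.

-14.0 dB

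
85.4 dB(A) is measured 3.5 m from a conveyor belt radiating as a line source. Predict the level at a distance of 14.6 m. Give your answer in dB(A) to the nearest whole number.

79 dB(A)

Cylindrical spreading from a line source gives a 10·log₁₀(r₂/r₁) drop.
L₂ = 85.4 − 10·log₁₀(14.6/3.5) = 85.4 − 6.203 = 79.20 dB(A).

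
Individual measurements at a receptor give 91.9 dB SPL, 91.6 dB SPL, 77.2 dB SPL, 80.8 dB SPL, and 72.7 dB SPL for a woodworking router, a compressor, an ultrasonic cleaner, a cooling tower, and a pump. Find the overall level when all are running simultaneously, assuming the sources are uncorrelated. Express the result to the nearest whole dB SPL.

For uncorrelated sources the intensities add, so convert each level to linear form, sum, and take 10·log₁₀ of the total.
Σ 10^(L/10) = 10^(91.9/10) + 10^(91.6/10) + 10^(77.2/10) + 10^(80.8/10) + 10^(72.7/10) = 3.186e+09.
L_total = 10·log₁₀(3.186e+09) = 95.03 dB SPL.

95 dB SPL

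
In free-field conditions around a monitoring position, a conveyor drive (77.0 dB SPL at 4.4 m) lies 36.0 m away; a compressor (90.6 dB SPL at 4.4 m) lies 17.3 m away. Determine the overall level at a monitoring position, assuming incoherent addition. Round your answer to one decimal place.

Apply inverse-square spreading to bring every level to the receiver, then sum 10^(L/10).
conveyor drive: 77.0 − 20·log₁₀(36.0/4.4) = 77.0 − 18.26 = 58.74 dB SPL.
compressor: 90.6 − 20·log₁₀(17.3/4.4) = 90.6 − 11.89 = 78.71 dB SPL.
Σ 10^(L/10) = 7.502e+07 → L_total = 10·log₁₀(7.502e+07) = 78.75 dB SPL.

78.8 dB SPL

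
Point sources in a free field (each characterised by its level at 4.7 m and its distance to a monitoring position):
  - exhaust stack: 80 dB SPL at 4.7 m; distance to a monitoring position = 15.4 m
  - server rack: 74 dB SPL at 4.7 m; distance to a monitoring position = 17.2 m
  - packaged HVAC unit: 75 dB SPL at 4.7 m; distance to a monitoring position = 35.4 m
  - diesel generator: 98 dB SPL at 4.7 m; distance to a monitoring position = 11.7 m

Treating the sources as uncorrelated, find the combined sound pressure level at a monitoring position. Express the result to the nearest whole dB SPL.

Propagate each source to the receiver with L = L_ref − 20·log₁₀(r/r_ref), then add intensities.
exhaust stack: 80 − 20·log₁₀(15.4/4.7) = 80 − 10.31 = 69.69 dB SPL.
server rack: 74 − 20·log₁₀(17.2/4.7) = 74 − 11.27 = 62.73 dB SPL.
packaged HVAC unit: 75 − 20·log₁₀(35.4/4.7) = 75 − 17.54 = 57.46 dB SPL.
diesel generator: 98 − 20·log₁₀(11.7/4.7) = 98 − 7.92 = 90.08 dB SPL.
Σ 10^(L/10) = 1.030e+09 → L_total = 10·log₁₀(1.030e+09) = 90.13 dB SPL.

90 dB SPL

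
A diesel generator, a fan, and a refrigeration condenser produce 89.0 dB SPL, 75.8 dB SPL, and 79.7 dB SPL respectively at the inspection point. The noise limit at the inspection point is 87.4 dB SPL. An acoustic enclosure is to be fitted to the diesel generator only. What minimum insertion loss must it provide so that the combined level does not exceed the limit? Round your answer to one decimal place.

2.8 dB

Fixed contribution from the other sources: Σ 10^(L/10) = 10^(75.8/10) + 10^(79.7/10) = 1.313e+08 (81.18 dB SPL).
To meet 87.4 dB SPL overall, the treated diesel generator may contribute at most 10^(87.4/10) − 1.313e+08 = 4.182e+08, i.e. 86.21 dB SPL.
So the diesel generator must be reduced from 89.0 to 86.21 dB SPL: IL = 2.79 dB.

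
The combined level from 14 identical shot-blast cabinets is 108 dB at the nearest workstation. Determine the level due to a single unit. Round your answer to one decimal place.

96.5 dB

Dividing the total intensity by 14 lowers the level by 10·log₁₀ 14 = 11.461 dB: L₁ = 108 − 11.461.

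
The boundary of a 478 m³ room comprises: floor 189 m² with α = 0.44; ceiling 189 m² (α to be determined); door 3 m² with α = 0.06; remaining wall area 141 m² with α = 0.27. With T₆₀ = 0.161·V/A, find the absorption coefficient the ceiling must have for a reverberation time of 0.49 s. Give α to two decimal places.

0.19

A = 0.161·V/T₆₀ = 0.161·478/0.49 = 157.06 m² sabins.
Absorption from the other surfaces = 189·0.44 + 3·0.06 + 141·0.27 = 121.41 m², so the ceiling must supply 35.65 m² over 189 m².
α = 35.65/189 = 0.189.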